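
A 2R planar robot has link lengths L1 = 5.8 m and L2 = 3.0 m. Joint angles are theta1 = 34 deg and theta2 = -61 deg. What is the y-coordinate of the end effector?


Convert angles to radians: theta1 = 0.5934, theta2 = -1.0647
y = L1*sin(theta1) + L2*sin(theta1+theta2)
y = 3.2433 + -1.362
y = 1.8813


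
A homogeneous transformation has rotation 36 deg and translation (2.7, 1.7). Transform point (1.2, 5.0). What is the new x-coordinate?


x' = cos(theta)*px - sin(theta)*py + tx
= 0.809*1.2 - 0.5878*5.0 + 2.7
= 0.7319


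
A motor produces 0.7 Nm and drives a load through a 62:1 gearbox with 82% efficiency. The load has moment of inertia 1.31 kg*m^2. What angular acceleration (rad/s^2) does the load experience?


tau_out = tau_motor * N * eta
= 0.7 * 62 * 0.82 = 35.588 Nm
alpha = tau_out / I = 35.588 / 1.31
= 27.1664 rad/s^2


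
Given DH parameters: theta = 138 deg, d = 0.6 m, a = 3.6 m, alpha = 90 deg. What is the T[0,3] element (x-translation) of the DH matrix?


T[0,3] = a * cos(theta)
= 3.6 * cos(138 deg)
= 3.6 * -0.7431
= -2.6753


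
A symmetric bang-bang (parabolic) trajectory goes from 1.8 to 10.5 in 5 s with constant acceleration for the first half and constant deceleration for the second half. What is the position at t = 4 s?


Symmetric rest-to-rest: each phase covers (pf-p0)/2 in time T/2. 0.5*a*(T/2)^2 = (pf-p0)/2 => a = 4*(pf-p0)/T^2
a = 4*(10.5-1.8)/5^2 = 1.392
t = 4 is in the deceleration phase (t > T/2).
p = pf - 0.5*a*(T-t)^2 = 10.5 - 0.5*1.392*1^2
= 9.804


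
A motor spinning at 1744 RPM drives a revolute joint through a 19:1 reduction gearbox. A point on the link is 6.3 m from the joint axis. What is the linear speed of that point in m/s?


omega_motor = 1744 * 2*pi/60 = 182.6313 rad/s
omega_joint = omega_motor / 19 = 9.6122 rad/s
v = omega_joint * r = 9.6122 * 6.3
= 60.5567 m/s


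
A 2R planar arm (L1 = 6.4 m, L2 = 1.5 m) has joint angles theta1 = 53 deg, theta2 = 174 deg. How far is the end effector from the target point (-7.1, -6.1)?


End effector via forward kinematics:
x = L1*cos(t1) + L2*cos(t1+t2) = 2.8286
y = L1*sin(t1) + L2*sin(t1+t2) = 4.0142
Distance to target:
d = sqrt((-7.1 - 2.8286)^2 + (-6.1 - 4.0142)^2)
= sqrt(98.5775 + 102.2978)
= 14.173 m


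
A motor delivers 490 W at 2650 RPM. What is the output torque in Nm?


omega = 2650 * 2*pi/60 = 277.5074 rad/s
tau = P / omega = 490 / 277.5074
= 1.7657 Nm


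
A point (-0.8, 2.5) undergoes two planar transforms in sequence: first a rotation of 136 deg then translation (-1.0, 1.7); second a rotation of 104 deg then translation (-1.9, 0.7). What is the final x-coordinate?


After transform 1:
x1 = cos(136)*-0.8 - sin(136)*2.5 + -1.0 = -2.1612
y1 = sin(136)*-0.8 + cos(136)*2.5 + 1.7 = -0.6541
After transform 2:
x2 = cos(104)*-2.1612 - sin(104)*-0.6541 + -1.9
= -0.7425


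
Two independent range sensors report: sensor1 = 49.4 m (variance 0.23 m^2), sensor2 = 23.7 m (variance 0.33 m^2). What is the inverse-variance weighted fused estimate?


w1 = (1/var1) / (1/var1 + 1/var2)
   = 4.3478 / (4.3478 + 3.0303) = 0.5893
w2 = 1 - w1 = 0.4107
fused = w1*s1 + w2*s2 = 29.1107 + 9.7339
= 38.8446 m


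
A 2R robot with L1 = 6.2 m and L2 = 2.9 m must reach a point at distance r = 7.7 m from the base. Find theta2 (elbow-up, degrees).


cos(theta2) = (r^2 - L1^2 - L2^2) / (2*L1*L2)
cos(theta2) = (59.29 - 38.44 - 8.41) / 35.96
cos(theta2) = 0.34594
theta2 = 69.7608 degrees


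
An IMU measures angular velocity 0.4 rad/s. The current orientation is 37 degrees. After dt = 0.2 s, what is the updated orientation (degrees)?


delta_theta = w * dt = 0.4 * 0.2 = 0.08 rad
= 4.5837 deg
theta_new = 37 + 4.5837 = 41.5837 deg


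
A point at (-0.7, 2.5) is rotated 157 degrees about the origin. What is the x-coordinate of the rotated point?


x' = x*cos(theta) - y*sin(theta)
cos(157 deg) = -0.9205, sin(157 deg) = 0.3907
x' = -0.7 * -0.9205 - 2.5 * 0.3907
= 0.6444 - 0.9768
= -0.3325


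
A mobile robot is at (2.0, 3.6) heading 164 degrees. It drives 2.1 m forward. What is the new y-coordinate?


y_new = y0 + d*sin(theta)
= 3.6 + 2.1*sin(164)
= 3.6 + 0.5788
= 4.1788


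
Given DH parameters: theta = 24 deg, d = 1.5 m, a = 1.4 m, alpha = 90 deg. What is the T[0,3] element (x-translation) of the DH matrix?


T[0,3] = a * cos(theta)
= 1.4 * cos(24 deg)
= 1.4 * 0.9135
= 1.279


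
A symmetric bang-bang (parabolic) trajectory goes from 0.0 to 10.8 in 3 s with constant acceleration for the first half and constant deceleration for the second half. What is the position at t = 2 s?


Symmetric rest-to-rest: each phase covers (pf-p0)/2 in time T/2. 0.5*a*(T/2)^2 = (pf-p0)/2 => a = 4*(pf-p0)/T^2
a = 4*(10.8-0.0)/3^2 = 4.8
t = 2 is in the deceleration phase (t > T/2).
p = pf - 0.5*a*(T-t)^2 = 10.8 - 0.5*4.8*1^2
= 8.4


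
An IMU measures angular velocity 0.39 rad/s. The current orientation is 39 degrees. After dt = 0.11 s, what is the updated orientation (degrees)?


delta_theta = w * dt = 0.39 * 0.11 = 0.0429 rad
= 2.458 deg
theta_new = 39 + 2.458 = 41.458 deg


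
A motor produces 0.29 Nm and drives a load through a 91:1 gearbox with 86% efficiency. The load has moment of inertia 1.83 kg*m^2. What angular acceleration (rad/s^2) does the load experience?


tau_out = tau_motor * N * eta
= 0.29 * 91 * 0.86 = 22.6954 Nm
alpha = tau_out / I = 22.6954 / 1.83
= 12.4019 rad/s^2


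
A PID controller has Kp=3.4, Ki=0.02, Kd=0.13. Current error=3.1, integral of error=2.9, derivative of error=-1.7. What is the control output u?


u = Kp*e + Ki*int(e) + Kd*de/dt
= 3.4*3.1 + 0.02*2.9 + 0.13*(-1.7)
= 10.54 + 0.058 + -0.221
= 10.377


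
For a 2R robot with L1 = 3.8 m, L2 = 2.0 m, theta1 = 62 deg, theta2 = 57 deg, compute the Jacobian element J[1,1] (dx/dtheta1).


J[1,1] = -L1*sin(t1) - L2*sin(t1+t2)
= -3.8*sin(62) - 2.0*sin(119)
= -5.1044


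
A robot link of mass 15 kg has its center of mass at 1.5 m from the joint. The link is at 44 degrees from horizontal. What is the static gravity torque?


tau = m*g*L*cos(angle)
= 15 * 9.81 * 1.5 * cos(44 deg)
= 15 * 9.81 * 1.5 * 0.7193
= 158.7763 Nm


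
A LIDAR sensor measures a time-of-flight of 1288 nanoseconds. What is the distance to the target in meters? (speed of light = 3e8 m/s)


tof = 1288 ns = 1.288e-06 s
dist = c * tof / 2
= 3e8 * 1.288e-06 / 2
= 193.2 m


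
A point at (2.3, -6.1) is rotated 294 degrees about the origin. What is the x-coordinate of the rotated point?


x' = x*cos(theta) - y*sin(theta)
cos(294 deg) = 0.4067, sin(294 deg) = -0.9135
x' = 2.3 * 0.4067 - -6.1 * -0.9135
= 0.9355 - 5.5726
= -4.6371


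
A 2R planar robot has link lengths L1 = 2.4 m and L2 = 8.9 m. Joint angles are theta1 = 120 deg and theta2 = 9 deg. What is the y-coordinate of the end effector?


Convert angles to radians: theta1 = 2.0944, theta2 = 0.1571
y = L1*sin(theta1) + L2*sin(theta1+theta2)
y = 2.0785 + 6.9166
y = 8.9951


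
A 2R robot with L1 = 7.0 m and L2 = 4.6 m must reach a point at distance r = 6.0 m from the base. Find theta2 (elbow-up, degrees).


cos(theta2) = (r^2 - L1^2 - L2^2) / (2*L1*L2)
cos(theta2) = (36.0 - 49.0 - 21.16) / 64.4
cos(theta2) = -0.530435
theta2 = 122.0348 degrees


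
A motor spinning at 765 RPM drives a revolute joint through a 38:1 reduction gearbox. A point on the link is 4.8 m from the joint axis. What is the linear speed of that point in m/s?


omega_motor = 765 * 2*pi/60 = 80.1106 rad/s
omega_joint = omega_motor / 38 = 2.1082 rad/s
v = omega_joint * r = 2.1082 * 4.8
= 10.1192 m/s


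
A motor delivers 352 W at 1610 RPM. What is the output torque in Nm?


omega = 1610 * 2*pi/60 = 168.5988 rad/s
tau = P / omega = 352 / 168.5988
= 2.0878 Nm


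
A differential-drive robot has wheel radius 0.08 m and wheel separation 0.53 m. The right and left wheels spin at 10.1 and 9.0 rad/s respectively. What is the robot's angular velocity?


vR = r*wR = 0.08*10.1 = 0.808 m/s
vL = r*wL = 0.08*9.0 = 0.72 m/s
v = (vR+vL)/2 = 0.764 m/s
omega = (vR-vL)/L = 0.166 rad/s
angular velocity = 0.166 rad/s


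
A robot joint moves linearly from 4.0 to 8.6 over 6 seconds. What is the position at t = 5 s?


s = t/T = 5/6 = 0.8333
p(t) = p0 + (pf-p0)*s
= 4.0 + (8.6 - 4.0) * 0.8333
= 7.8333


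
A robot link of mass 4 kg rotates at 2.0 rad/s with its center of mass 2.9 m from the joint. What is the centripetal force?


F = m * omega^2 * r
= 4 * 2.0^2 * 2.9
= 4 * 4.0 * 2.9
= 46.4 N


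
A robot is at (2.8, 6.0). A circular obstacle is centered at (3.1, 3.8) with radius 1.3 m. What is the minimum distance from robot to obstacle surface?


center_dist = sqrt((2.8-3.1)^2 + (6.0-3.8)^2)
= sqrt(0.09 + 4.84)
= 2.2204
min_dist = center_dist - radius = 2.2204 - 1.3 = 0.9204 m


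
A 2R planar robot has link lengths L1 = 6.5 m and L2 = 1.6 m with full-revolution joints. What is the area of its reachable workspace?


r_max = L1 + L2 = 8.1 m
r_min = |L1 - L2| = 4.9 m
Area = pi*(r_max^2 - r_min^2)
= pi*(65.61 - 24.01)
= pi * 41.6
= 130.6903 m^2


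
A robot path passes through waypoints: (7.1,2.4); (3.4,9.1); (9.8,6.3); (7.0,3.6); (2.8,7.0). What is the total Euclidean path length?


Segment lengths:
  seg1 = sqrt((-3.7)^2 + (6.7)^2) = 7.6538
  seg2 = sqrt((6.4)^2 + (-2.8)^2) = 6.9857
  seg3 = sqrt((-2.8)^2 + (-2.7)^2) = 3.8897
  seg4 = sqrt((-4.2)^2 + (3.4)^2) = 5.4037
Total = 23.9329


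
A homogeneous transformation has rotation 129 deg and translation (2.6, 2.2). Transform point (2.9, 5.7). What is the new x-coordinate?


x' = cos(theta)*px - sin(theta)*py + tx
= -0.6293*2.9 - 0.7771*5.7 + 2.6
= -3.6548


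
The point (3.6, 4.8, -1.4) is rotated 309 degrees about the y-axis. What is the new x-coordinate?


Rotation about y-axis: x' = x*cos(theta) + z*sin(theta)
= 3.6 * 0.6293 + -1.4 * -0.7771
= 3.3536


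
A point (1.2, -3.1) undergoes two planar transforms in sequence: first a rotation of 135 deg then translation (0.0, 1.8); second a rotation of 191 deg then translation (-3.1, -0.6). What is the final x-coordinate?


After transform 1:
x1 = cos(135)*1.2 - sin(135)*-3.1 + 0.0 = 1.3435
y1 = sin(135)*1.2 + cos(135)*-3.1 + 1.8 = 4.8406
After transform 2:
x2 = cos(191)*1.3435 - sin(191)*4.8406 + -3.1
= -3.4952


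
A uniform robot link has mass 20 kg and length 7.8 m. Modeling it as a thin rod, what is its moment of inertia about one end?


I = (1/3) * m * L^2
= (1/3) * 20 * 7.8^2
= 0.333333 * 20 * 60.84
= 405.6 kg*m^2


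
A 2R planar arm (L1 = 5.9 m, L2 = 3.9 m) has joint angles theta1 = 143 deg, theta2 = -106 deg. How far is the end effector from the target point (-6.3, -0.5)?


End effector via forward kinematics:
x = L1*cos(t1) + L2*cos(t1+t2) = -1.5973
y = L1*sin(t1) + L2*sin(t1+t2) = 5.8978
Distance to target:
d = sqrt((-6.3 - -1.5973)^2 + (-0.5 - 5.8978)^2)
= sqrt(22.1157 + 40.9317)
= 7.9402 m


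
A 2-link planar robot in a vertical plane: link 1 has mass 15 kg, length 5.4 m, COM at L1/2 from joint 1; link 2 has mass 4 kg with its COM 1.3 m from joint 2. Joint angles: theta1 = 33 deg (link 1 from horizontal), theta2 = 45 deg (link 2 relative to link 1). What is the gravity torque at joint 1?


Horizontal distance from joint 1 to link-1 COM:
  x_c1 = (L1/2)*cos(t1) = 2.7 * 0.8387 = 2.2644 m
Horizontal distance from joint 1 to link-2 COM:
  x_c2 = L1*cos(t1) + Lc2*cos(t1+t2)
       = 5.4*0.8387 + 1.3*0.2079 = 4.7991 m
tau1 = m1*g*x_c1 + m2*g*x_c2
     = 15*9.81*2.2644 + 4*9.81*4.7991
     = 333.208 + 188.3169
     = 521.5249 Nm


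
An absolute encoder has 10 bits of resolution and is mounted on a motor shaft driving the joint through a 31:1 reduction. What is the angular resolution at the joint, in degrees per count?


counts = 2^10 = 1024
effective counts at joint = 1024 * 31 = 31744
resolution = 360 / 31744
= 0.0113 deg/count


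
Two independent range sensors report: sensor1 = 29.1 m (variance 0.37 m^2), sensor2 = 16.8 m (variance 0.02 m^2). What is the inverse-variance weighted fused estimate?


w1 = (1/var1) / (1/var1 + 1/var2)
   = 2.7027 / (2.7027 + 50.0) = 0.0513
w2 = 1 - w1 = 0.9487
fused = w1*s1 + w2*s2 = 1.4923 + 15.9385
= 17.4308 m


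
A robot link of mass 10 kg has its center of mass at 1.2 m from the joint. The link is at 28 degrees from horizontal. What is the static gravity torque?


tau = m*g*L*cos(angle)
= 10 * 9.81 * 1.2 * cos(28 deg)
= 10 * 9.81 * 1.2 * 0.8829
= 103.9406 Nm


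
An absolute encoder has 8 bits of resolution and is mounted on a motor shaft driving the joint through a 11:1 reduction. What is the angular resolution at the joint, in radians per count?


counts = 2^8 = 256
effective counts at joint = 256 * 11 = 2816
resolution = 2*pi / 2816
= 0.0022 rad/count


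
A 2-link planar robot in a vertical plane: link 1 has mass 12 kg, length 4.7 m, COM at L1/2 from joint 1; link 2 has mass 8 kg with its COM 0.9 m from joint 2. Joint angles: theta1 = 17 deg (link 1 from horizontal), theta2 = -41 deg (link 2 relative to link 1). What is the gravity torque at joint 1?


Horizontal distance from joint 1 to link-1 COM:
  x_c1 = (L1/2)*cos(t1) = 2.35 * 0.9563 = 2.2473 m
Horizontal distance from joint 1 to link-2 COM:
  x_c2 = L1*cos(t1) + Lc2*cos(t1+t2)
       = 4.7*0.9563 + 0.9*0.9135 = 5.3168 m
tau1 = m1*g*x_c1 + m2*g*x_c2
     = 12*9.81*2.2473 + 8*9.81*5.3168
     = 264.5541 + 417.2643
     = 681.8184 Nm


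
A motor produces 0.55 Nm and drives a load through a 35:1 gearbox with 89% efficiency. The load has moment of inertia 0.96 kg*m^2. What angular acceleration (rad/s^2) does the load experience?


tau_out = tau_motor * N * eta
= 0.55 * 35 * 0.89 = 17.1325 Nm
alpha = tau_out / I = 17.1325 / 0.96
= 17.8464 rad/s^2


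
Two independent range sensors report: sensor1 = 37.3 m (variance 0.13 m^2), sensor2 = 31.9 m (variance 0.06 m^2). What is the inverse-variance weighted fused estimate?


w1 = (1/var1) / (1/var1 + 1/var2)
   = 7.6923 / (7.6923 + 16.6667) = 0.3158
w2 = 1 - w1 = 0.6842
fused = w1*s1 + w2*s2 = 11.7789 + 21.8263
= 33.6053 m


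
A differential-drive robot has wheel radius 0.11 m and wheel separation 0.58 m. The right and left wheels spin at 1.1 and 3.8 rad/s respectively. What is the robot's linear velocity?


vR = r*wR = 0.11*1.1 = 0.121 m/s
vL = r*wL = 0.11*3.8 = 0.418 m/s
v = (vR+vL)/2 = 0.2695 m/s
omega = (vR-vL)/L = -0.5121 rad/s
linear velocity = 0.2695 m/s


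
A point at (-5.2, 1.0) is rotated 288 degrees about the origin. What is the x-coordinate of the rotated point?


x' = x*cos(theta) - y*sin(theta)
cos(288 deg) = 0.309, sin(288 deg) = -0.9511
x' = -5.2 * 0.309 - 1.0 * -0.9511
= -1.6069 - -0.9511
= -0.6558


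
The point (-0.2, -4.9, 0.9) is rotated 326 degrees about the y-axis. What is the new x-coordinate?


Rotation about y-axis: x' = x*cos(theta) + z*sin(theta)
= -0.2 * 0.829 + 0.9 * -0.5592
= -0.6691


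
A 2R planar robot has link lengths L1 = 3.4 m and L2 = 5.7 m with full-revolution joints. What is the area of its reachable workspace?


r_max = L1 + L2 = 9.1 m
r_min = |L1 - L2| = 2.3 m
Area = pi*(r_max^2 - r_min^2)
= pi*(82.81 - 5.29)
= pi * 77.52
= 243.5363 m^2


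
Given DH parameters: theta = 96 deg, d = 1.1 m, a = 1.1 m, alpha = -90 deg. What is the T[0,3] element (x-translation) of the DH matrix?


T[0,3] = a * cos(theta)
= 1.1 * cos(96 deg)
= 1.1 * -0.1045
= -0.115


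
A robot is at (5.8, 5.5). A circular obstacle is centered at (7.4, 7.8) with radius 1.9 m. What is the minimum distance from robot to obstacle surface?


center_dist = sqrt((5.8-7.4)^2 + (5.5-7.8)^2)
= sqrt(2.56 + 5.29)
= 2.8018
min_dist = center_dist - radius = 2.8018 - 1.9 = 0.9018 m


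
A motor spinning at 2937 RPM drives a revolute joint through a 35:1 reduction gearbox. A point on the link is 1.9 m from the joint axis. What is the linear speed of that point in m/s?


omega_motor = 2937 * 2*pi/60 = 307.5619 rad/s
omega_joint = omega_motor / 35 = 8.7875 rad/s
v = omega_joint * r = 8.7875 * 1.9
= 16.6962 m/s


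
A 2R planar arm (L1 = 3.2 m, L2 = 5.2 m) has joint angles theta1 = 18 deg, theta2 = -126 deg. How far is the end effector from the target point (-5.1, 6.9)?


End effector via forward kinematics:
x = L1*cos(t1) + L2*cos(t1+t2) = 1.4365
y = L1*sin(t1) + L2*sin(t1+t2) = -3.9566
Distance to target:
d = sqrt((-5.1 - 1.4365)^2 + (6.9 - -3.9566)^2)
= sqrt(42.7257 + 117.8666)
= 12.6725 m


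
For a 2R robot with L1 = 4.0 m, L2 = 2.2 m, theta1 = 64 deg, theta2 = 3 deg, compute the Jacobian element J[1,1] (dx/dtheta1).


J[1,1] = -L1*sin(t1) - L2*sin(t1+t2)
= -4.0*sin(64) - 2.2*sin(67)
= -5.6203


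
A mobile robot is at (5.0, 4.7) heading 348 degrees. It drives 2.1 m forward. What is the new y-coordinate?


y_new = y0 + d*sin(theta)
= 4.7 + 2.1*sin(348)
= 4.7 + -0.4366
= 4.2634


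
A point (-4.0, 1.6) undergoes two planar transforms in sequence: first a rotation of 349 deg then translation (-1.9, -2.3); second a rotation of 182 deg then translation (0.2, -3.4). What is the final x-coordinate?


After transform 1:
x1 = cos(349)*-4.0 - sin(349)*1.6 + -1.9 = -5.5212
y1 = sin(349)*-4.0 + cos(349)*1.6 + -2.3 = 0.0338
After transform 2:
x2 = cos(182)*-5.5212 - sin(182)*0.0338 + 0.2
= 5.719


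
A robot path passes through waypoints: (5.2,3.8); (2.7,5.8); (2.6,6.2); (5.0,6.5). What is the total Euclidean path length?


Segment lengths:
  seg1 = sqrt((-2.5)^2 + (2.0)^2) = 3.2016
  seg2 = sqrt((-0.1)^2 + (0.4)^2) = 0.4123
  seg3 = sqrt((2.4)^2 + (0.3)^2) = 2.4187
Total = 6.0326


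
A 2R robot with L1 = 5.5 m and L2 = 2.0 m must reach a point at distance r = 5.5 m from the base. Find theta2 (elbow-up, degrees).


cos(theta2) = (r^2 - L1^2 - L2^2) / (2*L1*L2)
cos(theta2) = (30.25 - 30.25 - 4.0) / 22.0
cos(theta2) = -0.181818
theta2 = 100.4757 degrees


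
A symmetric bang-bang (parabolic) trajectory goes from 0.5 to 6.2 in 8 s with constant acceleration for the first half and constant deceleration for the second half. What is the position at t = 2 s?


Symmetric rest-to-rest: each phase covers (pf-p0)/2 in time T/2. 0.5*a*(T/2)^2 = (pf-p0)/2 => a = 4*(pf-p0)/T^2
a = 4*(6.2-0.5)/8^2 = 0.3563
t = 2 is in the acceleration phase (t <= T/2).
p = p0 + 0.5*a*t^2 = 0.5 + 0.5*0.3563*2^2
= 1.2125


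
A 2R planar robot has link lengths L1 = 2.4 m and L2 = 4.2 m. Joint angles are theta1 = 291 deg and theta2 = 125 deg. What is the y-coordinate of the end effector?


Convert angles to radians: theta1 = 5.0789, theta2 = 2.1817
y = L1*sin(theta1) + L2*sin(theta1+theta2)
y = -2.2406 + 3.482
y = 1.2414


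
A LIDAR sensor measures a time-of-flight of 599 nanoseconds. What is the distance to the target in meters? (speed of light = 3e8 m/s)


tof = 599 ns = 5.99e-07 s
dist = c * tof / 2
= 3e8 * 5.99e-07 / 2
= 89.85 m


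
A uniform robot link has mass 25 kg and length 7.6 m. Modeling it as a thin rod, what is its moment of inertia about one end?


I = (1/3) * m * L^2
= (1/3) * 25 * 7.6^2
= 0.333333 * 25 * 57.76
= 481.3333 kg*m^2


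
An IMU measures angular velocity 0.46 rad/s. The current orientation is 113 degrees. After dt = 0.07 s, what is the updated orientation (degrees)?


delta_theta = w * dt = 0.46 * 0.07 = 0.0322 rad
= 1.8449 deg
theta_new = 113 + 1.8449 = 114.8449 deg


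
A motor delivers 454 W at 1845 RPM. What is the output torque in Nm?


omega = 1845 * 2*pi/60 = 193.2079 rad/s
tau = P / omega = 454 / 193.2079
= 2.3498 Nm


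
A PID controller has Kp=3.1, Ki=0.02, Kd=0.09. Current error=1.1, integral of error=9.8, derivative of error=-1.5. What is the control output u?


u = Kp*e + Ki*int(e) + Kd*de/dt
= 3.1*1.1 + 0.02*9.8 + 0.09*(-1.5)
= 3.41 + 0.196 + -0.135
= 3.471


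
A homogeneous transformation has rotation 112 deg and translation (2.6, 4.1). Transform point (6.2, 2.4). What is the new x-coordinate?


x' = cos(theta)*px - sin(theta)*py + tx
= -0.3746*6.2 - 0.9272*2.4 + 2.6
= -1.9478


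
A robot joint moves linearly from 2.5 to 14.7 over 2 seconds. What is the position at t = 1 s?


s = t/T = 1/2 = 0.5
p(t) = p0 + (pf-p0)*s
= 2.5 + (14.7 - 2.5) * 0.5
= 8.6


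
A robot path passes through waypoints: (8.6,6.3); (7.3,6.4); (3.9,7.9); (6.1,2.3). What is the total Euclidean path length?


Segment lengths:
  seg1 = sqrt((-1.3)^2 + (0.1)^2) = 1.3038
  seg2 = sqrt((-3.4)^2 + (1.5)^2) = 3.7162
  seg3 = sqrt((2.2)^2 + (-5.6)^2) = 6.0166
Total = 11.0367


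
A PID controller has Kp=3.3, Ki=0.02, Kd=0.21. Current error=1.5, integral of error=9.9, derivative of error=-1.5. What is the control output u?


u = Kp*e + Ki*int(e) + Kd*de/dt
= 3.3*1.5 + 0.02*9.9 + 0.21*(-1.5)
= 4.95 + 0.198 + -0.315
= 4.833


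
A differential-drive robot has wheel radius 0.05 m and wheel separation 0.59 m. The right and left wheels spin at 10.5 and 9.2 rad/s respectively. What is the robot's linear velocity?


vR = r*wR = 0.05*10.5 = 0.525 m/s
vL = r*wL = 0.05*9.2 = 0.46 m/s
v = (vR+vL)/2 = 0.4925 m/s
omega = (vR-vL)/L = 0.1102 rad/s
linear velocity = 0.4925 m/s


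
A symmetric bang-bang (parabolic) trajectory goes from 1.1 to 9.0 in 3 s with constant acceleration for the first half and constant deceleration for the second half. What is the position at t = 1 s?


Symmetric rest-to-rest: each phase covers (pf-p0)/2 in time T/2. 0.5*a*(T/2)^2 = (pf-p0)/2 => a = 4*(pf-p0)/T^2
a = 4*(9.0-1.1)/3^2 = 3.5111
t = 1 is in the acceleration phase (t <= T/2).
p = p0 + 0.5*a*t^2 = 1.1 + 0.5*3.5111*1^2
= 2.8556


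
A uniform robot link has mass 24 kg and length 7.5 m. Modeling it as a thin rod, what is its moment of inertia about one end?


I = (1/3) * m * L^2
= (1/3) * 24 * 7.5^2
= 0.333333 * 24 * 56.25
= 450.0 kg*m^2


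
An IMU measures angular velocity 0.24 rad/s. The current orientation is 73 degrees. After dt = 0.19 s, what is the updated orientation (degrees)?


delta_theta = w * dt = 0.24 * 0.19 = 0.0456 rad
= 2.6127 deg
theta_new = 73 + 2.6127 = 75.6127 deg


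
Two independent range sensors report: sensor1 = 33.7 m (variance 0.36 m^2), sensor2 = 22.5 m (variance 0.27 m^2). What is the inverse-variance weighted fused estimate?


w1 = (1/var1) / (1/var1 + 1/var2)
   = 2.7778 / (2.7778 + 3.7037) = 0.4286
w2 = 1 - w1 = 0.5714
fused = w1*s1 + w2*s2 = 14.4429 + 12.8571
= 27.3 m


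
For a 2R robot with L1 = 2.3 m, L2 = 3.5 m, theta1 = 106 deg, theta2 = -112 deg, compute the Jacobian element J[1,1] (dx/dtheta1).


J[1,1] = -L1*sin(t1) - L2*sin(t1+t2)
= -2.3*sin(106) - 3.5*sin(-6)
= -1.8451


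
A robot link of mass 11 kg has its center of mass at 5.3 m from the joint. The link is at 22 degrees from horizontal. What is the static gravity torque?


tau = m*g*L*cos(angle)
= 11 * 9.81 * 5.3 * cos(22 deg)
= 11 * 9.81 * 5.3 * 0.9272
= 530.2778 Nm


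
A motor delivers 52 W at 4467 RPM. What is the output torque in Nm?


omega = 4467 * 2*pi/60 = 467.7831 rad/s
tau = P / omega = 52 / 467.7831
= 0.1112 Nm


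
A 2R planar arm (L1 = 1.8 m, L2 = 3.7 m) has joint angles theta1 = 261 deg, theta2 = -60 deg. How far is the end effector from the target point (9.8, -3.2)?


End effector via forward kinematics:
x = L1*cos(t1) + L2*cos(t1+t2) = -3.7358
y = L1*sin(t1) + L2*sin(t1+t2) = -3.1038
Distance to target:
d = sqrt((9.8 - -3.7358)^2 + (-3.2 - -3.1038)^2)
= sqrt(183.2187 + 0.0093)
= 13.5362 m


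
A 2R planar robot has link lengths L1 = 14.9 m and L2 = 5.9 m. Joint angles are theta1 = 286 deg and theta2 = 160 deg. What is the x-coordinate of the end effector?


Convert angles to radians: theta1 = 4.9916, theta2 = 2.7925
x = L1*cos(theta1) + L2*cos(theta1+theta2)
x = 4.107 + 0.4116
x = 4.5186


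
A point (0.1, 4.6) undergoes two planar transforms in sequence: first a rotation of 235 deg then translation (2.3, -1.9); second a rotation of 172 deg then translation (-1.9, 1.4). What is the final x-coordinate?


After transform 1:
x1 = cos(235)*0.1 - sin(235)*4.6 + 2.3 = 6.0107
y1 = sin(235)*0.1 + cos(235)*4.6 + -1.9 = -4.6204
After transform 2:
x2 = cos(172)*6.0107 - sin(172)*-4.6204 + -1.9
= -7.2092


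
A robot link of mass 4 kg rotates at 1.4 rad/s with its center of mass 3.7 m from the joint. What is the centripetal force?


F = m * omega^2 * r
= 4 * 1.4^2 * 3.7
= 4 * 1.96 * 3.7
= 29.008 N


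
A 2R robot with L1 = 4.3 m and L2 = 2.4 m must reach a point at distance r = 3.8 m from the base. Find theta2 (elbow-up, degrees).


cos(theta2) = (r^2 - L1^2 - L2^2) / (2*L1*L2)
cos(theta2) = (14.44 - 18.49 - 5.76) / 20.64
cos(theta2) = -0.475291
theta2 = 118.3783 degrees


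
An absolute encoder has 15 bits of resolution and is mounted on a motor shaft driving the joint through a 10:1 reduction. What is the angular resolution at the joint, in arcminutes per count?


counts = 2^15 = 32768
effective counts at joint = 32768 * 10 = 327680
resolution = 360*60 / 327680
= 0.0659 arcmin/count


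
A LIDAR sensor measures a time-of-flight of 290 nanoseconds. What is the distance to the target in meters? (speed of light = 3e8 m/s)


tof = 290 ns = 2.9e-07 s
dist = c * tof / 2
= 3e8 * 2.9e-07 / 2
= 43.5 m


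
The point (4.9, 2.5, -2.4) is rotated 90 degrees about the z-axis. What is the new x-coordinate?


Rotation about z-axis: x' = x*cos(theta) - y*sin(theta)
= 4.9 * 0.0 - 2.5 * 1.0
= -2.5


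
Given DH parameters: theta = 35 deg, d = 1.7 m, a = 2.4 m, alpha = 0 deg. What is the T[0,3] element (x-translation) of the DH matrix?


T[0,3] = a * cos(theta)
= 2.4 * cos(35 deg)
= 2.4 * 0.8192
= 1.966


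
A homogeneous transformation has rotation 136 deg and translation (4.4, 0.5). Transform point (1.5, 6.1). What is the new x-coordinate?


x' = cos(theta)*px - sin(theta)*py + tx
= -0.7193*1.5 - 0.6947*6.1 + 4.4
= -0.9164


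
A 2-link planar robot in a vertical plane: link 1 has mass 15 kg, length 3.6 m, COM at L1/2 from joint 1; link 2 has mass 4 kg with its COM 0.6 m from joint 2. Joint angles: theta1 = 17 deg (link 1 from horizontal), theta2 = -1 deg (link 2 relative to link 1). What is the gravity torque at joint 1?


Horizontal distance from joint 1 to link-1 COM:
  x_c1 = (L1/2)*cos(t1) = 1.8 * 0.9563 = 1.7213 m
Horizontal distance from joint 1 to link-2 COM:
  x_c2 = L1*cos(t1) + Lc2*cos(t1+t2)
       = 3.6*0.9563 + 0.6*0.9613 = 4.0195 m
tau1 = m1*g*x_c1 + m2*g*x_c2
     = 15*9.81*1.7213 + 4*9.81*4.0195
     = 253.2964 + 157.7234
     = 411.0198 Nm


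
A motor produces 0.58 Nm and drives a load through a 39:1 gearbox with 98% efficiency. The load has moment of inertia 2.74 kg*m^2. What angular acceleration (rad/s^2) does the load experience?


tau_out = tau_motor * N * eta
= 0.58 * 39 * 0.98 = 22.1676 Nm
alpha = tau_out / I = 22.1676 / 2.74
= 8.0904 rad/s^2


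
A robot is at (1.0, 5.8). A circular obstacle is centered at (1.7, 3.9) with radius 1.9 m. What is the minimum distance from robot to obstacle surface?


center_dist = sqrt((1.0-1.7)^2 + (5.8-3.9)^2)
= sqrt(0.49 + 3.61)
= 2.0248
min_dist = center_dist - radius = 2.0248 - 1.9 = 0.1248 m


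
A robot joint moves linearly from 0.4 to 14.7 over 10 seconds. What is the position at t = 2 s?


s = t/T = 2/10 = 0.2
p(t) = p0 + (pf-p0)*s
= 0.4 + (14.7 - 0.4) * 0.2
= 3.26


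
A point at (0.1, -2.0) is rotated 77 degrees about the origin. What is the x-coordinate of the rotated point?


x' = x*cos(theta) - y*sin(theta)
cos(77 deg) = 0.225, sin(77 deg) = 0.9744
x' = 0.1 * 0.225 - -2.0 * 0.9744
= 0.0225 - -1.9487
= 1.9712


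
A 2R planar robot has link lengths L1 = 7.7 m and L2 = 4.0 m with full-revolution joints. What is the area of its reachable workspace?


r_max = L1 + L2 = 11.7 m
r_min = |L1 - L2| = 3.7 m
Area = pi*(r_max^2 - r_min^2)
= pi*(136.89 - 13.69)
= pi * 123.2
= 387.0442 m^2


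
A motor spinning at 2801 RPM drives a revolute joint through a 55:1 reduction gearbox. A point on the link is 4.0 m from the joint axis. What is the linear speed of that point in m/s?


omega_motor = 2801 * 2*pi/60 = 293.32 rad/s
omega_joint = omega_motor / 55 = 5.3331 rad/s
v = omega_joint * r = 5.3331 * 4.0
= 21.3324 m/s


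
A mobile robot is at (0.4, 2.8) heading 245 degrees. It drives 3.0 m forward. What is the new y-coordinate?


y_new = y0 + d*sin(theta)
= 2.8 + 3.0*sin(245)
= 2.8 + -2.7189
= 0.0811


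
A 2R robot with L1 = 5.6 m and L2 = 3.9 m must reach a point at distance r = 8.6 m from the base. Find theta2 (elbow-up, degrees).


cos(theta2) = (r^2 - L1^2 - L2^2) / (2*L1*L2)
cos(theta2) = (73.96 - 31.36 - 15.21) / 43.68
cos(theta2) = 0.62706
theta2 = 51.1664 degrees


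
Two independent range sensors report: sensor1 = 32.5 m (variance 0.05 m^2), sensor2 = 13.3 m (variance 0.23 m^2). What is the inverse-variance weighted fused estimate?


w1 = (1/var1) / (1/var1 + 1/var2)
   = 20.0 / (20.0 + 4.3478) = 0.8214
w2 = 1 - w1 = 0.1786
fused = w1*s1 + w2*s2 = 26.6964 + 2.375
= 29.0714 m


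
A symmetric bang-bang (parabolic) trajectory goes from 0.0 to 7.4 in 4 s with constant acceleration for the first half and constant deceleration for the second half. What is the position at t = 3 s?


Symmetric rest-to-rest: each phase covers (pf-p0)/2 in time T/2. 0.5*a*(T/2)^2 = (pf-p0)/2 => a = 4*(pf-p0)/T^2
a = 4*(7.4-0.0)/4^2 = 1.85
t = 3 is in the deceleration phase (t > T/2).
p = pf - 0.5*a*(T-t)^2 = 7.4 - 0.5*1.85*1^2
= 6.475


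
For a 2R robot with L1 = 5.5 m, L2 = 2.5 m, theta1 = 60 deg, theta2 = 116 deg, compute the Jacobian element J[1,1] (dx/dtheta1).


J[1,1] = -L1*sin(t1) - L2*sin(t1+t2)
= -5.5*sin(60) - 2.5*sin(176)
= -4.9375


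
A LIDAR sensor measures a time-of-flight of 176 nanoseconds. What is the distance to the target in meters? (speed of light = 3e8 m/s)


tof = 176 ns = 1.76e-07 s
dist = c * tof / 2
= 3e8 * 1.76e-07 / 2
= 26.4 m


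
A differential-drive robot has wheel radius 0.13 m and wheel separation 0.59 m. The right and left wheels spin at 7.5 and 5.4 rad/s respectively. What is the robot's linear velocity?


vR = r*wR = 0.13*7.5 = 0.975 m/s
vL = r*wL = 0.13*5.4 = 0.702 m/s
v = (vR+vL)/2 = 0.8385 m/s
omega = (vR-vL)/L = 0.4627 rad/s
linear velocity = 0.8385 m/s


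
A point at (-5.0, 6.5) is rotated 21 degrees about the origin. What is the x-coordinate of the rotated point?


x' = x*cos(theta) - y*sin(theta)
cos(21 deg) = 0.9336, sin(21 deg) = 0.3584
x' = -5.0 * 0.9336 - 6.5 * 0.3584
= -4.6679 - 2.3294
= -6.9973


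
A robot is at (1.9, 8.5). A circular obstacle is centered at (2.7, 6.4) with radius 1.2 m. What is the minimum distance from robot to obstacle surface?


center_dist = sqrt((1.9-2.7)^2 + (8.5-6.4)^2)
= sqrt(0.64 + 4.41)
= 2.2472
min_dist = center_dist - radius = 2.2472 - 1.2 = 1.0472 m


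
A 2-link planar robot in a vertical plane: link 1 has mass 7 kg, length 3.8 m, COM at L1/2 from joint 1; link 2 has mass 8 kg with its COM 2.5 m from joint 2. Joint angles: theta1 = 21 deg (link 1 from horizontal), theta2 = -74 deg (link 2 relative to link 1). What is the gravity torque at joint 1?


Horizontal distance from joint 1 to link-1 COM:
  x_c1 = (L1/2)*cos(t1) = 1.9 * 0.9336 = 1.7738 m
Horizontal distance from joint 1 to link-2 COM:
  x_c2 = L1*cos(t1) + Lc2*cos(t1+t2)
       = 3.8*0.9336 + 2.5*0.6018 = 5.0521 m
tau1 = m1*g*x_c1 + m2*g*x_c2
     = 7*9.81*1.7738 + 8*9.81*5.0521
     = 121.807 + 396.4922
     = 518.2992 Nm


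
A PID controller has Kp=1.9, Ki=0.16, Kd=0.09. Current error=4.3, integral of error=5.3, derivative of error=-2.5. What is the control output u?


u = Kp*e + Ki*int(e) + Kd*de/dt
= 1.9*4.3 + 0.16*5.3 + 0.09*(-2.5)
= 8.17 + 0.848 + -0.225
= 8.793


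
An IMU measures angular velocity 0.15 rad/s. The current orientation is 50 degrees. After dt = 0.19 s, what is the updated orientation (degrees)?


delta_theta = w * dt = 0.15 * 0.19 = 0.0285 rad
= 1.6329 deg
theta_new = 50 + 1.6329 = 51.6329 deg


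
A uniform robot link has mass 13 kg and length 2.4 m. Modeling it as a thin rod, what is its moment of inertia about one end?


I = (1/3) * m * L^2
= (1/3) * 13 * 2.4^2
= 0.333333 * 13 * 5.76
= 24.96 kg*m^2


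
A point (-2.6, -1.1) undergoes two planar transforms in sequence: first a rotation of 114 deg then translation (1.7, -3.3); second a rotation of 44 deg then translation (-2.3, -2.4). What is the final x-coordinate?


After transform 1:
x1 = cos(114)*-2.6 - sin(114)*-1.1 + 1.7 = 3.7624
y1 = sin(114)*-2.6 + cos(114)*-1.1 + -3.3 = -5.2278
After transform 2:
x2 = cos(44)*3.7624 - sin(44)*-5.2278 + -2.3
= 4.038


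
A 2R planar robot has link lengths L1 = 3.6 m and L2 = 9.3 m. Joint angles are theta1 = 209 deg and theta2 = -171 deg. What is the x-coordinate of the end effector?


Convert angles to radians: theta1 = 3.6477, theta2 = -2.9845
x = L1*cos(theta1) + L2*cos(theta1+theta2)
x = -3.1486 + 7.3285
x = 4.1799


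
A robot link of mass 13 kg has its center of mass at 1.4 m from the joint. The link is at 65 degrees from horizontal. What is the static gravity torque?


tau = m*g*L*cos(angle)
= 13 * 9.81 * 1.4 * cos(65 deg)
= 13 * 9.81 * 1.4 * 0.4226
= 75.4551 Nm


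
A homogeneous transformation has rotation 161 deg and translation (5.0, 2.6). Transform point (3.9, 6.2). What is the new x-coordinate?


x' = cos(theta)*px - sin(theta)*py + tx
= -0.9455*3.9 - 0.3256*6.2 + 5.0
= -0.706


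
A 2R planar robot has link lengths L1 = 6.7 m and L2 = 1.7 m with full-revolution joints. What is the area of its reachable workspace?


r_max = L1 + L2 = 8.4 m
r_min = |L1 - L2| = 5.0 m
Area = pi*(r_max^2 - r_min^2)
= pi*(70.56 - 25.0)
= pi * 45.56
= 143.131 m^2


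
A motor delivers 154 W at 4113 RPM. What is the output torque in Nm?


omega = 4113 * 2*pi/60 = 430.7124 rad/s
tau = P / omega = 154 / 430.7124
= 0.3575 Nm


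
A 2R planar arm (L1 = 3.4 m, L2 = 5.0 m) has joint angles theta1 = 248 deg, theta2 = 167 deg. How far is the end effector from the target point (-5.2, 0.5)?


End effector via forward kinematics:
x = L1*cos(t1) + L2*cos(t1+t2) = 1.5942
y = L1*sin(t1) + L2*sin(t1+t2) = 0.9433
Distance to target:
d = sqrt((-5.2 - 1.5942)^2 + (0.5 - 0.9433)^2)
= sqrt(46.1614 + 0.1965)
= 6.8087 m


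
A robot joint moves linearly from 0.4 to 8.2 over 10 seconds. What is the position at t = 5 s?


s = t/T = 5/10 = 0.5
p(t) = p0 + (pf-p0)*s
= 0.4 + (8.2 - 0.4) * 0.5
= 4.3


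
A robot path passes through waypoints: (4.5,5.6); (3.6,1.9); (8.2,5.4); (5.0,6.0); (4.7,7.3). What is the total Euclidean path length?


Segment lengths:
  seg1 = sqrt((-0.9)^2 + (-3.7)^2) = 3.8079
  seg2 = sqrt((4.6)^2 + (3.5)^2) = 5.7801
  seg3 = sqrt((-3.2)^2 + (0.6)^2) = 3.2558
  seg4 = sqrt((-0.3)^2 + (1.3)^2) = 1.3342
Total = 14.178


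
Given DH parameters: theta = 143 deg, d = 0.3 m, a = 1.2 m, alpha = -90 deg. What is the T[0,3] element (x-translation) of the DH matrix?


T[0,3] = a * cos(theta)
= 1.2 * cos(143 deg)
= 1.2 * -0.7986
= -0.9584


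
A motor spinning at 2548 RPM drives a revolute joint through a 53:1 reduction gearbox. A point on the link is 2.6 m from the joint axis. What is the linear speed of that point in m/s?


omega_motor = 2548 * 2*pi/60 = 266.8259 rad/s
omega_joint = omega_motor / 53 = 5.0345 rad/s
v = omega_joint * r = 5.0345 * 2.6
= 13.0896 m/s


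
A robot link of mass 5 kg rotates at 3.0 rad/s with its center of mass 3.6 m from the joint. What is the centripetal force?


F = m * omega^2 * r
= 5 * 3.0^2 * 3.6
= 5 * 9.0 * 3.6
= 162.0 N


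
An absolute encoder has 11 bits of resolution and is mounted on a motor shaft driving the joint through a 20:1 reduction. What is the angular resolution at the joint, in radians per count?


counts = 2^11 = 2048
effective counts at joint = 2048 * 20 = 40960
resolution = 2*pi / 40960
= 1.5340e-04 rad/count


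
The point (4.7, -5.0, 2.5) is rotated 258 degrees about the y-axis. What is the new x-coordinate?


Rotation about y-axis: x' = x*cos(theta) + z*sin(theta)
= 4.7 * -0.2079 + 2.5 * -0.9781
= -3.4226


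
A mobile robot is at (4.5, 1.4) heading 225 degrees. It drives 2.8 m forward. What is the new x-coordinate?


x_new = x0 + d*cos(theta)
= 4.5 + 2.8*cos(225)
= 4.5 + -1.9799
= 2.5201


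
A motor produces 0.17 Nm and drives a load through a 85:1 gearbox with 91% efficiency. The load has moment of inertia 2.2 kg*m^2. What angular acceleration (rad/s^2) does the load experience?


tau_out = tau_motor * N * eta
= 0.17 * 85 * 0.91 = 13.1495 Nm
alpha = tau_out / I = 13.1495 / 2.2
= 5.977 rad/s^2


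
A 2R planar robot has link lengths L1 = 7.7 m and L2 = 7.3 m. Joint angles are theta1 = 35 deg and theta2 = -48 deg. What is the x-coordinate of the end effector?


Convert angles to radians: theta1 = 0.6109, theta2 = -0.8378
x = L1*cos(theta1) + L2*cos(theta1+theta2)
x = 6.3075 + 7.1129
x = 13.4204


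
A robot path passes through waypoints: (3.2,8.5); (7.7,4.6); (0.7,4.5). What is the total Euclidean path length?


Segment lengths:
  seg1 = sqrt((4.5)^2 + (-3.9)^2) = 5.9548
  seg2 = sqrt((-7.0)^2 + (-0.1)^2) = 7.0007
Total = 12.9555


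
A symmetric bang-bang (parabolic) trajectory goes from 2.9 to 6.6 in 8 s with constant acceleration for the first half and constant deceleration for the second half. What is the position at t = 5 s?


Symmetric rest-to-rest: each phase covers (pf-p0)/2 in time T/2. 0.5*a*(T/2)^2 = (pf-p0)/2 => a = 4*(pf-p0)/T^2
a = 4*(6.6-2.9)/8^2 = 0.2312
t = 5 is in the deceleration phase (t > T/2).
p = pf - 0.5*a*(T-t)^2 = 6.6 - 0.5*0.2312*3^2
= 5.5594


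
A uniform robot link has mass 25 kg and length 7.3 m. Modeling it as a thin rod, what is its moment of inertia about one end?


I = (1/3) * m * L^2
= (1/3) * 25 * 7.3^2
= 0.333333 * 25 * 53.29
= 444.0833 kg*m^2


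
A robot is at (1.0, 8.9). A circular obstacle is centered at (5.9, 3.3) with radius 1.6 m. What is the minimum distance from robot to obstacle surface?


center_dist = sqrt((1.0-5.9)^2 + (8.9-3.3)^2)
= sqrt(24.01 + 31.36)
= 7.4411
min_dist = center_dist - radius = 7.4411 - 1.6 = 5.8411 m


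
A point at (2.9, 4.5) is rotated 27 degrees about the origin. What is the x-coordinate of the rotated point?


x' = x*cos(theta) - y*sin(theta)
cos(27 deg) = 0.891, sin(27 deg) = 0.454
x' = 2.9 * 0.891 - 4.5 * 0.454
= 2.5839 - 2.043
= 0.541


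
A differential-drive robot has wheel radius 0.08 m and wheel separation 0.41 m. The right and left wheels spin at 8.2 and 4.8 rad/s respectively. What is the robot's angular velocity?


vR = r*wR = 0.08*8.2 = 0.656 m/s
vL = r*wL = 0.08*4.8 = 0.384 m/s
v = (vR+vL)/2 = 0.52 m/s
omega = (vR-vL)/L = 0.6634 rad/s
angular velocity = 0.6634 rad/s


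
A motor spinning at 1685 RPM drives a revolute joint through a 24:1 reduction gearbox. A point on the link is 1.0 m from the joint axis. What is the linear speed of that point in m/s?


omega_motor = 1685 * 2*pi/60 = 176.4528 rad/s
omega_joint = omega_motor / 24 = 7.3522 rad/s
v = omega_joint * r = 7.3522 * 1.0
= 7.3522 m/s


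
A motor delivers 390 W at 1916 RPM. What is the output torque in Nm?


omega = 1916 * 2*pi/60 = 200.6431 rad/s
tau = P / omega = 390 / 200.6431
= 1.9438 Nm


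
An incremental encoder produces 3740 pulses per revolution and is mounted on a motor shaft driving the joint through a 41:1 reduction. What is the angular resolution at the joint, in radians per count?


counts per rev = 3740
effective counts at joint = 3740 * 41 = 153340
resolution = 2*pi / 153340
= 4.0976e-05 rad/count


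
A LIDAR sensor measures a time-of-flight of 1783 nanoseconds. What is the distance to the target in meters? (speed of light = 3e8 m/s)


tof = 1783 ns = 1.783e-06 s
dist = c * tof / 2
= 3e8 * 1.783e-06 / 2
= 267.45 m


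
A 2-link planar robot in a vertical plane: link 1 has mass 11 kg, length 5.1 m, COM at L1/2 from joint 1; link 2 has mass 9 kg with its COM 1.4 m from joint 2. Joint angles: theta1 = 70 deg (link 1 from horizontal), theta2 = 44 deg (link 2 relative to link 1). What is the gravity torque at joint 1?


Horizontal distance from joint 1 to link-1 COM:
  x_c1 = (L1/2)*cos(t1) = 2.55 * 0.342 = 0.8722 m
Horizontal distance from joint 1 to link-2 COM:
  x_c2 = L1*cos(t1) + Lc2*cos(t1+t2)
       = 5.1*0.342 + 1.4*-0.4067 = 1.1749 m
tau1 = m1*g*x_c1 + m2*g*x_c2
     = 11*9.81*0.8722 + 9*9.81*1.1749
     = 94.1139 + 103.7294
     = 197.8433 Nm
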